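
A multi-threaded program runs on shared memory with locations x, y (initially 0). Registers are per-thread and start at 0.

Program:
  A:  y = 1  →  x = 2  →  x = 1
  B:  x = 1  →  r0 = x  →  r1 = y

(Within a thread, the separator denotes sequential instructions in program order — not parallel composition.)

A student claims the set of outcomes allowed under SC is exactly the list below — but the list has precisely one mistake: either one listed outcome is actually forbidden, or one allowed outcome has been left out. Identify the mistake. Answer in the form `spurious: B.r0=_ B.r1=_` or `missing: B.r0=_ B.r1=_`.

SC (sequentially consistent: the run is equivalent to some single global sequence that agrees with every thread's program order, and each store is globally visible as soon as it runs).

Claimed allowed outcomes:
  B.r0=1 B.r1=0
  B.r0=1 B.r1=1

missing: B.r0=2 B.r1=1

outcome vector order: (B.r0,B.r1)
SC (3): 1/0; 1/1; 2/1
SC∖claimed = {2/1}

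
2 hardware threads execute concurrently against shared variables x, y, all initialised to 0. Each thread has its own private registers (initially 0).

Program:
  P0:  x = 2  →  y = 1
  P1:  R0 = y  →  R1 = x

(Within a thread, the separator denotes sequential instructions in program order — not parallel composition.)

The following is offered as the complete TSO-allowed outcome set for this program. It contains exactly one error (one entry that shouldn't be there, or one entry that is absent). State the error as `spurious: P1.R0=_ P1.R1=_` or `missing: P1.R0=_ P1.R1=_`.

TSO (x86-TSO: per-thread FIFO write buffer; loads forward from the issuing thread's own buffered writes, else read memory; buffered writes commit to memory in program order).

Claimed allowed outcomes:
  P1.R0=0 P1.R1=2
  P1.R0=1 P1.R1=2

outcome vector order: (P1.R0,P1.R1)
TSO: 3 outcomes — {<0 0> <0 2> <1 2>}
TSO∖claimed = {<0 0>}

missing: P1.R0=0 P1.R1=0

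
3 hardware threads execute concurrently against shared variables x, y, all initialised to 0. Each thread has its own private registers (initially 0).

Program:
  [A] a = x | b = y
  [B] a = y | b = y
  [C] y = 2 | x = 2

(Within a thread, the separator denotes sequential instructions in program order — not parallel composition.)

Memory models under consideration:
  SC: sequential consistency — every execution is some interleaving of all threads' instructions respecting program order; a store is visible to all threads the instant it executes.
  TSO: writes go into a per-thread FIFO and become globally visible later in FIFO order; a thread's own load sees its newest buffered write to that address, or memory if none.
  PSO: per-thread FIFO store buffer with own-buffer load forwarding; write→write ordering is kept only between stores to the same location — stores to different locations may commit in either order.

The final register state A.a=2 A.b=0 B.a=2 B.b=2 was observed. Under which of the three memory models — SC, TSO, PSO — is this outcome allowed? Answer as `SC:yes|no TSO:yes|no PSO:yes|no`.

outcome vector order: (A.a,A.b,B.a,B.b)
SC (9): 0000 0002 0022 0200 0202 0222 2200 2202 2222
TSO (9): 0000 0002 0022 0200 0202 0222 2200 2202 2222
PSO (12): 0000 0002 0022 0200 0202 0222 2000 2002 2022 2200 2202 2222
target 2022 ∈ {PSO}

SC:no TSO:no PSO:yes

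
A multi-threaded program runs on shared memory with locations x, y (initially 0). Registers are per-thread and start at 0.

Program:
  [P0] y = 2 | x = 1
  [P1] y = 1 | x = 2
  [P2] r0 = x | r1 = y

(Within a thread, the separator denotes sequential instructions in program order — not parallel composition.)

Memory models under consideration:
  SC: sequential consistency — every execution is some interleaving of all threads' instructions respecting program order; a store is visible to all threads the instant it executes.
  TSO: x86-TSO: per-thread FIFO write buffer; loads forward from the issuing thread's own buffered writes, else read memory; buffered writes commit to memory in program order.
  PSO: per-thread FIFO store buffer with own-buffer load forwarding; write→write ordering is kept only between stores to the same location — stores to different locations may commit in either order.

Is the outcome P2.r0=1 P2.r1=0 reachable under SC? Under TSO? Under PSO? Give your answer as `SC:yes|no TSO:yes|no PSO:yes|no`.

outcome vector order: (P2.r0,P2.r1)
SC (7): 0/0, 0/1, 0/2, 1/1, 1/2, 2/1, 2/2
TSO (7): 0/0, 0/1, 0/2, 1/1, 1/2, 2/1, 2/2
PSO (9): 0/0, 0/1, 0/2, 1/0, 1/1, 1/2, 2/0, 2/1, 2/2
target 1/0 ∈ {PSO}

SC:no TSO:no PSO:yes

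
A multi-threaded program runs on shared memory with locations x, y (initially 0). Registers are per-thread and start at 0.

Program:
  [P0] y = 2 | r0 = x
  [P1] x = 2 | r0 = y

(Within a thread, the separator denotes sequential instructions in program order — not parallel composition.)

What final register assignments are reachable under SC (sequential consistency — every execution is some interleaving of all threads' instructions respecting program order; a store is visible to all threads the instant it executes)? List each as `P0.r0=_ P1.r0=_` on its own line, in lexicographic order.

P0.r0=0 P1.r0=2
P0.r0=2 P1.r0=0
P0.r0=2 P1.r0=2

outcome vector order: (P0.r0,P1.r0)
|SC outcomes| = 3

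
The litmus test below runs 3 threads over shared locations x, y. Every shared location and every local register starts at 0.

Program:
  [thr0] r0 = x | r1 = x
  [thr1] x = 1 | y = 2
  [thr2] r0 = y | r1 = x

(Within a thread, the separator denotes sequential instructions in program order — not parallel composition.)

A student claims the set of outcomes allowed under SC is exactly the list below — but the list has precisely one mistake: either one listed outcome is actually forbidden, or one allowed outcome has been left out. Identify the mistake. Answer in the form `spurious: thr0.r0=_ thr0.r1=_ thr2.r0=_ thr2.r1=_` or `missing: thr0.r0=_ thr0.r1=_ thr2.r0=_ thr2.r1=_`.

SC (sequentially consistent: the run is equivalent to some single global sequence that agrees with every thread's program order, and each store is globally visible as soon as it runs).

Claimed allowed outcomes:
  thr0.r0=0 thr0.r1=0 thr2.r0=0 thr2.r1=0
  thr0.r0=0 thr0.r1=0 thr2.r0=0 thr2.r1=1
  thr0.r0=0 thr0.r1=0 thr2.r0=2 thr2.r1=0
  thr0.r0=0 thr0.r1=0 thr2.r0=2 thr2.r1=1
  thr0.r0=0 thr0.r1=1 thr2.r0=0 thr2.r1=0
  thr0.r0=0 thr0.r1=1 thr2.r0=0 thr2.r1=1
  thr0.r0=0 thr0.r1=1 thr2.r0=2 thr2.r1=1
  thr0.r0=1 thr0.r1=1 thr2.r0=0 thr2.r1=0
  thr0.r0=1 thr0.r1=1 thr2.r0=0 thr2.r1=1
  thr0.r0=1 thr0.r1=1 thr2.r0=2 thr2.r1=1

outcome vector order: (thr0.r0,thr0.r1,thr2.r0,thr2.r1)
SC (9): <0 0 0 0>; <0 0 0 1>; <0 0 2 1>; <0 1 0 0>; <0 1 0 1>; <0 1 2 1>; <1 1 0 0>; <1 1 0 1>; <1 1 2 1>
claimed∖SC = {<0 0 2 0>}

spurious: thr0.r0=0 thr0.r1=0 thr2.r0=2 thr2.r1=0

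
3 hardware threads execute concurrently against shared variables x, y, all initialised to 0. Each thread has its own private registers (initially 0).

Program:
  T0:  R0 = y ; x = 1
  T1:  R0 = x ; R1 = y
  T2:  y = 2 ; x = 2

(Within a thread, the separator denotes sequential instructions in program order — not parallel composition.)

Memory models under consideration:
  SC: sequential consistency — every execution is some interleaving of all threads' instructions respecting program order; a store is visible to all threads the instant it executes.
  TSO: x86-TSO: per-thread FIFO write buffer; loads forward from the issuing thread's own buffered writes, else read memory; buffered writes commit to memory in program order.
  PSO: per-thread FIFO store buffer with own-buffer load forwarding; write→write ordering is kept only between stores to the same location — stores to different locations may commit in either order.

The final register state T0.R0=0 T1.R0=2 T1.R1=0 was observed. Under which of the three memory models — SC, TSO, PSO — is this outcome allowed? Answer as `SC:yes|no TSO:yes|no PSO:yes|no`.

outcome vector order: (T0.R0,T1.R0,T1.R1)
under SC → 000 002 010 012 022 200 202 212 222
under TSO → 000 002 010 012 022 200 202 212 222
under PSO → 000 002 010 012 020 022 200 202 212 220 222
target 020 ∈ {PSO}

SC:no TSO:no PSO:yes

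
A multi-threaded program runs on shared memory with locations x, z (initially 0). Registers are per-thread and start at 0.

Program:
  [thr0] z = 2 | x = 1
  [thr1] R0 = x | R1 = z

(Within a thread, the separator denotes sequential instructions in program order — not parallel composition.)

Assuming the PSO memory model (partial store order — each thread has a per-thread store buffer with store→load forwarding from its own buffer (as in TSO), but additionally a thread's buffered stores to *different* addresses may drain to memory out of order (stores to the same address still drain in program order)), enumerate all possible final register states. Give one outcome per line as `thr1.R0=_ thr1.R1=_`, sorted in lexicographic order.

thr1.R0=0 thr1.R1=0
thr1.R0=0 thr1.R1=2
thr1.R0=1 thr1.R1=0
thr1.R0=1 thr1.R1=2

outcome vector order: (thr1.R0,thr1.R1)
|PSO outcomes| = 4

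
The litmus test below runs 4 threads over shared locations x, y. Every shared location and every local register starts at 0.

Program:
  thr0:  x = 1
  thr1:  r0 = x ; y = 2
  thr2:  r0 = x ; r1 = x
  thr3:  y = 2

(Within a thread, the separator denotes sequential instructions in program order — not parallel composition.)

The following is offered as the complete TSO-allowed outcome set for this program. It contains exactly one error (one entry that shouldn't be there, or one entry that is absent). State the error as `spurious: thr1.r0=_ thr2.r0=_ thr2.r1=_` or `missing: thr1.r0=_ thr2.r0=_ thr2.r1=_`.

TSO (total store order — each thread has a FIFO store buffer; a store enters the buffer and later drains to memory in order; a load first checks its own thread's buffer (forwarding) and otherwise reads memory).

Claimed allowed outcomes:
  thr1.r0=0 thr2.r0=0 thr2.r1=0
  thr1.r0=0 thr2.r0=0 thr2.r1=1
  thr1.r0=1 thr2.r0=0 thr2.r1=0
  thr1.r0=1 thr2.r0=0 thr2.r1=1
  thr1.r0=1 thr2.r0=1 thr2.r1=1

outcome vector order: (thr1.r0,thr2.r0,thr2.r1)
TSO: 6 outcomes — {0/0/0, 0/0/1, 0/1/1, 1/0/0, 1/0/1, 1/1/1}
TSO∖claimed = {0/1/1}

missing: thr1.r0=0 thr2.r0=1 thr2.r1=1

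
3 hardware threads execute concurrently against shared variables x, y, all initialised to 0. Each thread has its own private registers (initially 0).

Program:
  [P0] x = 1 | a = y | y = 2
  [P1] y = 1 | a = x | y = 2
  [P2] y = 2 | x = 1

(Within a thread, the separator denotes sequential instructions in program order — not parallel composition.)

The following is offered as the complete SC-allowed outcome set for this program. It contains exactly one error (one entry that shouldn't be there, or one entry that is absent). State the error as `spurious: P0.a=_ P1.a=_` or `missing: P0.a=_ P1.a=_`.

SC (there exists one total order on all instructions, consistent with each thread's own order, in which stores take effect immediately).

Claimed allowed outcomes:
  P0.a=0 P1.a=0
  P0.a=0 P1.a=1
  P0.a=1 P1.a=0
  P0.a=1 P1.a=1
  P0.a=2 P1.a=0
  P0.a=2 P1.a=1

outcome vector order: (P0.a,P1.a)
[SC] allowed = {01, 10, 11, 20, 21}
claimed∖SC = {00}

spurious: P0.a=0 P1.a=0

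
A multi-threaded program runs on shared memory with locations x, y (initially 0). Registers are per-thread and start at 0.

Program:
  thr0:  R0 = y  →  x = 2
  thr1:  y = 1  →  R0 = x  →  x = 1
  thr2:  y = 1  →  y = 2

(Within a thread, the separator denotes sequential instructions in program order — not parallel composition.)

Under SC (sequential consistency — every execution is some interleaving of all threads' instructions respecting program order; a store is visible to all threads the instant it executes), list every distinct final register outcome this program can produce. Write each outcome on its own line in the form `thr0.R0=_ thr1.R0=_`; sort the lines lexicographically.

thr0.R0=0 thr1.R0=0
thr0.R0=0 thr1.R0=2
thr0.R0=1 thr1.R0=0
thr0.R0=1 thr1.R0=2
thr0.R0=2 thr1.R0=0
thr0.R0=2 thr1.R0=2

outcome vector order: (thr0.R0,thr1.R0)
|SC outcomes| = 6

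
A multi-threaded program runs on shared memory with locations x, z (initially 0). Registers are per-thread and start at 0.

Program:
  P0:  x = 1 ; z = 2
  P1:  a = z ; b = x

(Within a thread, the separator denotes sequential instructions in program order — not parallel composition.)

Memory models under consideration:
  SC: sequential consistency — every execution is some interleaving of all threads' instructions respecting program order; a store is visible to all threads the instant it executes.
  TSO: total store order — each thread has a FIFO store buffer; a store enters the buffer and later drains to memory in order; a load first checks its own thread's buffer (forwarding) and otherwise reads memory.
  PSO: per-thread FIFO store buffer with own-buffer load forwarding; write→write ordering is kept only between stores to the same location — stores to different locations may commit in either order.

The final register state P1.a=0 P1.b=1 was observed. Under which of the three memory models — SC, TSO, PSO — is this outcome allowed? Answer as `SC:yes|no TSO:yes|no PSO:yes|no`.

SC:yes TSO:yes PSO:yes

outcome vector order: (P1.a,P1.b)
[SC] allowed = {0/0; 0/1; 2/1}
[TSO] allowed = {0/0; 0/1; 2/1}
[PSO] allowed = {0/0; 0/1; 2/0; 2/1}
target 0/1 ∈ {SC,TSO,PSO}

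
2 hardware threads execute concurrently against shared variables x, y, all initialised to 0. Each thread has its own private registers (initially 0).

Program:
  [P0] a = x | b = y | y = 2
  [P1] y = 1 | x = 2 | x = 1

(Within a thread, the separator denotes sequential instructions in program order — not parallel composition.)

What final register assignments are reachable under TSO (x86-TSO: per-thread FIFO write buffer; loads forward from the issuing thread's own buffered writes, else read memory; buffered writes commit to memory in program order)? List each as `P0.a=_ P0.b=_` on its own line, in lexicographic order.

P0.a=0 P0.b=0
P0.a=0 P0.b=1
P0.a=1 P0.b=1
P0.a=2 P0.b=1

outcome vector order: (P0.a,P0.b)
|TSO outcomes| = 4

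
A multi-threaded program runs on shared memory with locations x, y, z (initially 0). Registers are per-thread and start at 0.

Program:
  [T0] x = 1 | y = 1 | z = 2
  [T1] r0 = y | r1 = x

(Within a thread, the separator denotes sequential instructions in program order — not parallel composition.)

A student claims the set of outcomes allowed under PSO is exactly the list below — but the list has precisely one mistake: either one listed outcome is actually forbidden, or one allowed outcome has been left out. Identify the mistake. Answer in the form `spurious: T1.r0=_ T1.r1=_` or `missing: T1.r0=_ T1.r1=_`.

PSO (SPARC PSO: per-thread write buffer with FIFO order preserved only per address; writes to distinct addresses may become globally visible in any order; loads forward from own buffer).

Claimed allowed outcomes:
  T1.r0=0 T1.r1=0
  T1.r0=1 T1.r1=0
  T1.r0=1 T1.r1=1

outcome vector order: (T1.r0,T1.r1)
PSO (4): <0 0>, <0 1>, <1 0>, <1 1>
PSO∖claimed = {<0 1>}

missing: T1.r0=0 T1.r1=1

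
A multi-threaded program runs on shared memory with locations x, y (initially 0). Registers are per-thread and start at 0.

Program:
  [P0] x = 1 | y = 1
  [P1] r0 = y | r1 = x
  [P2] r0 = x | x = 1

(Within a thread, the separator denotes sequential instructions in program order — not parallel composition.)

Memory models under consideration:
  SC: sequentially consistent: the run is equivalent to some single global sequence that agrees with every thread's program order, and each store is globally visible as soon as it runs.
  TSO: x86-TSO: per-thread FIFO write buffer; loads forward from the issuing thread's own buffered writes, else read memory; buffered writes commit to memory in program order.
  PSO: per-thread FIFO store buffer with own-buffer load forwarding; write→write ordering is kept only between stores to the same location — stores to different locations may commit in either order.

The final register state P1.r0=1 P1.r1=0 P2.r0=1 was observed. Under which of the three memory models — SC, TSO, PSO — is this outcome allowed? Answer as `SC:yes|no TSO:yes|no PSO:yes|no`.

SC:no TSO:no PSO:yes

outcome vector order: (P1.r0,P1.r1,P2.r0)
[SC] allowed = {(0,0,0), (0,0,1), (0,1,0), (0,1,1), (1,1,0), (1,1,1)}
[TSO] allowed = {(0,0,0), (0,0,1), (0,1,0), (0,1,1), (1,1,0), (1,1,1)}
[PSO] allowed = {(0,0,0), (0,0,1), (0,1,0), (0,1,1), (1,0,0), (1,0,1), (1,1,0), (1,1,1)}
target (1,0,1) ∈ {PSO}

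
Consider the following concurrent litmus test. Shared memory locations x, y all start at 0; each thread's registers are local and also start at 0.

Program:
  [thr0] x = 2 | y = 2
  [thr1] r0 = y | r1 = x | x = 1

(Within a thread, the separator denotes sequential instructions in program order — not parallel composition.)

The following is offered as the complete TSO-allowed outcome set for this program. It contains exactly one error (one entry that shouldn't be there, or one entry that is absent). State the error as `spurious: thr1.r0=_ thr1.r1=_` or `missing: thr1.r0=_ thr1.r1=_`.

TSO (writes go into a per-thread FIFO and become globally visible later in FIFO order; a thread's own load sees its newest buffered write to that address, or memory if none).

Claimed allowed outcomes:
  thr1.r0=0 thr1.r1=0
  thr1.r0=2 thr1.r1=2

missing: thr1.r0=0 thr1.r1=2

outcome vector order: (thr1.r0,thr1.r1)
under TSO → (0,0) (0,2) (2,2)
TSO∖claimed = {(0,2)}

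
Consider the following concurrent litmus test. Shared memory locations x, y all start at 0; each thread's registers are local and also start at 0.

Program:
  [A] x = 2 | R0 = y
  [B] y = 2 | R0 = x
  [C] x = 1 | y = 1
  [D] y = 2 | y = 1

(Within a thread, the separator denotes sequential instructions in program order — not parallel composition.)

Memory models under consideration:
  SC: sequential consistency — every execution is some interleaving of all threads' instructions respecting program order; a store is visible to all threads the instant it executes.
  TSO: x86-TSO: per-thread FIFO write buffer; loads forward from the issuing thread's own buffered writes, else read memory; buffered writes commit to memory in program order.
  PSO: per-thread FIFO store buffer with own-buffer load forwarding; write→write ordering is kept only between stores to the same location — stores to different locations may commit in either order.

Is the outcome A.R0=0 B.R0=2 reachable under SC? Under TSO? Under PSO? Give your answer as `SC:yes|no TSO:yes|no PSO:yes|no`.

outcome vector order: (A.R0,B.R0)
SC (8): 0/1 0/2 1/0 1/1 1/2 2/0 2/1 2/2
TSO (9): 0/0 0/1 0/2 1/0 1/1 1/2 2/0 2/1 2/2
PSO (9): 0/0 0/1 0/2 1/0 1/1 1/2 2/0 2/1 2/2
target 0/2 ∈ {SC,TSO,PSO}

SC:yes TSO:yes PSO:yes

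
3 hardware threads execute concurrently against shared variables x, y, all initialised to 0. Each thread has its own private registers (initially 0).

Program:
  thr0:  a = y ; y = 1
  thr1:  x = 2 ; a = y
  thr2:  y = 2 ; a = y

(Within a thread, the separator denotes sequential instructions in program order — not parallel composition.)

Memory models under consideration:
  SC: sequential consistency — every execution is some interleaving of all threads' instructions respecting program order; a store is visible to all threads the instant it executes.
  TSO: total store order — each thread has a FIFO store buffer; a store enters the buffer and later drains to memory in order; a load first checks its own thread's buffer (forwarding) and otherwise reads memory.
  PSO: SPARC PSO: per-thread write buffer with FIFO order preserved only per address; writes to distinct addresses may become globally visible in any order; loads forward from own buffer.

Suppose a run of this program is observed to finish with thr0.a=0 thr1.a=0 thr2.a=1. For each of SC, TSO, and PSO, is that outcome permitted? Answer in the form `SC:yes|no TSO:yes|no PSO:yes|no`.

outcome vector order: (thr0.a,thr1.a,thr2.a)
under SC → (0,0,1); (0,0,2); (0,1,1); (0,1,2); (0,2,1); (0,2,2); (2,0,1); (2,0,2); (2,1,1); (2,1,2); (2,2,1); (2,2,2)
under TSO → (0,0,1); (0,0,2); (0,1,1); (0,1,2); (0,2,1); (0,2,2); (2,0,1); (2,0,2); (2,1,1); (2,1,2); (2,2,1); (2,2,2)
under PSO → (0,0,1); (0,0,2); (0,1,1); (0,1,2); (0,2,1); (0,2,2); (2,0,1); (2,0,2); (2,1,1); (2,1,2); (2,2,1); (2,2,2)
target (0,0,1) ∈ {SC,TSO,PSO}

SC:yes TSO:yes PSO:yes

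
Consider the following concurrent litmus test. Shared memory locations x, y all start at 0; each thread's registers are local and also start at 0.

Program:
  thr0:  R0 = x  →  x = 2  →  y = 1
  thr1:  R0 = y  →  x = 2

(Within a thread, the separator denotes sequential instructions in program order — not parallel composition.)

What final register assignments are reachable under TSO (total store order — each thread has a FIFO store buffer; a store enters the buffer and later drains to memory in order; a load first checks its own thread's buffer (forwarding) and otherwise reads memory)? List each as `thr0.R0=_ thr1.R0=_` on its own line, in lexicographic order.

outcome vector order: (thr0.R0,thr1.R0)
|TSO outcomes| = 3

thr0.R0=0 thr1.R0=0
thr0.R0=0 thr1.R0=1
thr0.R0=2 thr1.R0=0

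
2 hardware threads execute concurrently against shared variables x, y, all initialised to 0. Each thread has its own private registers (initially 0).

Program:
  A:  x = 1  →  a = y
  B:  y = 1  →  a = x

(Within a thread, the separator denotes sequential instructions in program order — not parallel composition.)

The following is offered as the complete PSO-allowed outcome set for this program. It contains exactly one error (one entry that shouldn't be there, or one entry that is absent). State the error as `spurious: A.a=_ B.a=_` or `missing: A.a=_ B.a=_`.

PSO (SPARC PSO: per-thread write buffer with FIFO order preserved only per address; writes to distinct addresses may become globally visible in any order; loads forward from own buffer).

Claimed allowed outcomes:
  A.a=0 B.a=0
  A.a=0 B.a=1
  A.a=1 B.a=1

missing: A.a=1 B.a=0

outcome vector order: (A.a,B.a)
[PSO] allowed = {0/0, 0/1, 1/0, 1/1}
PSO∖claimed = {1/0}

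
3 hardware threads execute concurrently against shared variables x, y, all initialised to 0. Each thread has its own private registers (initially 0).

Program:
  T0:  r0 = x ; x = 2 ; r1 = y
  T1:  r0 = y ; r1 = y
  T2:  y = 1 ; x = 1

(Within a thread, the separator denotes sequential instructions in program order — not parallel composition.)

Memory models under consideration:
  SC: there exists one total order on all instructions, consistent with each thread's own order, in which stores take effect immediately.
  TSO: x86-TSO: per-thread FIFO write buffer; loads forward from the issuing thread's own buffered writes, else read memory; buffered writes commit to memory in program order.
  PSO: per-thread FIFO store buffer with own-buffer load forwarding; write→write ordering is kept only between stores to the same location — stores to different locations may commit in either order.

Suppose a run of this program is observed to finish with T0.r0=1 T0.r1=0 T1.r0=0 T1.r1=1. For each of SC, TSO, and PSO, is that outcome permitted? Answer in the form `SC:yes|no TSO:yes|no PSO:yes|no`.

SC:no TSO:no PSO:yes

outcome vector order: (T0.r0,T0.r1,T1.r0,T1.r1)
under SC → (0,0,0,0), (0,0,0,1), (0,0,1,1), (0,1,0,0), (0,1,0,1), (0,1,1,1), (1,1,0,0), (1,1,0,1), (1,1,1,1)
under TSO → (0,0,0,0), (0,0,0,1), (0,0,1,1), (0,1,0,0), (0,1,0,1), (0,1,1,1), (1,1,0,0), (1,1,0,1), (1,1,1,1)
under PSO → (0,0,0,0), (0,0,0,1), (0,0,1,1), (0,1,0,0), (0,1,0,1), (0,1,1,1), (1,0,0,0), (1,0,0,1), (1,0,1,1), (1,1,0,0), (1,1,0,1), (1,1,1,1)
target (1,0,0,1) ∈ {PSO}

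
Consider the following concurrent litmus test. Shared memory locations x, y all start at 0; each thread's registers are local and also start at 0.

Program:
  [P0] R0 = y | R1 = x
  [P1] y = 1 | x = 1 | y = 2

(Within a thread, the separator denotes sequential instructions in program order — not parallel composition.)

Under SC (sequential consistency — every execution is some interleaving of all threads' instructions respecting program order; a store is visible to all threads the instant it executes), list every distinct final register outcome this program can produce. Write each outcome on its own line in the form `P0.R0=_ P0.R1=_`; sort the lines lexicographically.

P0.R0=0 P0.R1=0
P0.R0=0 P0.R1=1
P0.R0=1 P0.R1=0
P0.R0=1 P0.R1=1
P0.R0=2 P0.R1=1

outcome vector order: (P0.R0,P0.R1)
|SC outcomes| = 5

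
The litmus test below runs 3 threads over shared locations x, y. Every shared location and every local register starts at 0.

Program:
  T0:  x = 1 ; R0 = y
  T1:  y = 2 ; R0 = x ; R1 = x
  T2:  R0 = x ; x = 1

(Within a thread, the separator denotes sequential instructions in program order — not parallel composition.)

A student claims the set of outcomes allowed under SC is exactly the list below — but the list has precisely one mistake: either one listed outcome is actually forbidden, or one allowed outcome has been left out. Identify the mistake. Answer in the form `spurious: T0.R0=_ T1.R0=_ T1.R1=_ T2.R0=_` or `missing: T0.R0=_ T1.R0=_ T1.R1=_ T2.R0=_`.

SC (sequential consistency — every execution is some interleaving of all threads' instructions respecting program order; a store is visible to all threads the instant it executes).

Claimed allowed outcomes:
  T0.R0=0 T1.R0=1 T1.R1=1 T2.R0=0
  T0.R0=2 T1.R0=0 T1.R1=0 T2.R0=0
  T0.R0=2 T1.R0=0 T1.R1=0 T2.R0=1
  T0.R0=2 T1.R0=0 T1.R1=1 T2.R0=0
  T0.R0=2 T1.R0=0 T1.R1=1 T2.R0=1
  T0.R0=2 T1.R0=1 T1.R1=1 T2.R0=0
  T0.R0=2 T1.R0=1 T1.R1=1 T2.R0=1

missing: T0.R0=0 T1.R0=1 T1.R1=1 T2.R0=1

outcome vector order: (T0.R0,T1.R0,T1.R1,T2.R0)
[SC] allowed = {0110, 0111, 2000, 2001, 2010, 2011, 2110, 2111}
SC∖claimed = {0111}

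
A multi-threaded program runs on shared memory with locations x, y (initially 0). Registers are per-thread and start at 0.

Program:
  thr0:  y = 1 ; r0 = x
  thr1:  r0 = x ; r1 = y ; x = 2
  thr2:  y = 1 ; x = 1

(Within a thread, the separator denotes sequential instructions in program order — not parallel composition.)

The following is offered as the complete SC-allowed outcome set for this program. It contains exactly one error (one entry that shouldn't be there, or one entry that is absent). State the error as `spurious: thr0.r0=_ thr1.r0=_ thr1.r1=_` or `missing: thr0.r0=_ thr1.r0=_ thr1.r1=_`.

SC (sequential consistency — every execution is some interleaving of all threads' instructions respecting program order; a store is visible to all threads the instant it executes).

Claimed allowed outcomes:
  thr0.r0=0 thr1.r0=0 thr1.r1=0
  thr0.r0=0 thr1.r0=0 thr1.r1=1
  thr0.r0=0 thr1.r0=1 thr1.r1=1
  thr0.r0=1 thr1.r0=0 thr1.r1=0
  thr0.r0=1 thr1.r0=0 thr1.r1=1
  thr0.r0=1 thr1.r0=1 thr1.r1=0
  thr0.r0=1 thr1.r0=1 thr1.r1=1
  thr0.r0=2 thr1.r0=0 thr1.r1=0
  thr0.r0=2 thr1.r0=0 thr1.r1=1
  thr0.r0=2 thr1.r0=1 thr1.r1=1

spurious: thr0.r0=1 thr1.r0=1 thr1.r1=0

outcome vector order: (thr0.r0,thr1.r0,thr1.r1)
SC: 9 outcomes — {000, 001, 011, 100, 101, 111, 200, 201, 211}
claimed∖SC = {110}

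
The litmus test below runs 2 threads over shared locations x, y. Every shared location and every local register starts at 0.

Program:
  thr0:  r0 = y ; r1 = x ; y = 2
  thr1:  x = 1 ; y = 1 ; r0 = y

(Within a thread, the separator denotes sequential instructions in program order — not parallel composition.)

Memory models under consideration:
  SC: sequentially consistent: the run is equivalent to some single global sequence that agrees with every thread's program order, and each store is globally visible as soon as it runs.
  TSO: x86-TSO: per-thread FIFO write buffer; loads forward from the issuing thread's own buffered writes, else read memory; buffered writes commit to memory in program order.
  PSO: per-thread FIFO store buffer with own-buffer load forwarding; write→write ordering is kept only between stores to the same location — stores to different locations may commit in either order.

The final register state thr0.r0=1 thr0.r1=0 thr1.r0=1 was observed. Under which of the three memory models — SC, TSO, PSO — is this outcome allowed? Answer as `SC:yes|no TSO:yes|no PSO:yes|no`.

outcome vector order: (thr0.r0,thr0.r1,thr1.r0)
SC: 6 outcomes — {<0 0 1>; <0 0 2>; <0 1 1>; <0 1 2>; <1 1 1>; <1 1 2>}
TSO: 6 outcomes — {<0 0 1>; <0 0 2>; <0 1 1>; <0 1 2>; <1 1 1>; <1 1 2>}
PSO: 8 outcomes — {<0 0 1>; <0 0 2>; <0 1 1>; <0 1 2>; <1 0 1>; <1 0 2>; <1 1 1>; <1 1 2>}
target <1 0 1> ∈ {PSO}

SC:no TSO:no PSO:yes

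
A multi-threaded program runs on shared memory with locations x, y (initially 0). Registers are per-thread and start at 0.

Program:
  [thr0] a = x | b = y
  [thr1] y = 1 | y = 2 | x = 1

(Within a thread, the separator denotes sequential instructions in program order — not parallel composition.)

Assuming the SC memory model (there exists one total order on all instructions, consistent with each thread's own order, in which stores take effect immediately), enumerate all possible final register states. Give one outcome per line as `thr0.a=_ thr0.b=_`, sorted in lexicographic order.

thr0.a=0 thr0.b=0
thr0.a=0 thr0.b=1
thr0.a=0 thr0.b=2
thr0.a=1 thr0.b=2

outcome vector order: (thr0.a,thr0.b)
|SC outcomes| = 4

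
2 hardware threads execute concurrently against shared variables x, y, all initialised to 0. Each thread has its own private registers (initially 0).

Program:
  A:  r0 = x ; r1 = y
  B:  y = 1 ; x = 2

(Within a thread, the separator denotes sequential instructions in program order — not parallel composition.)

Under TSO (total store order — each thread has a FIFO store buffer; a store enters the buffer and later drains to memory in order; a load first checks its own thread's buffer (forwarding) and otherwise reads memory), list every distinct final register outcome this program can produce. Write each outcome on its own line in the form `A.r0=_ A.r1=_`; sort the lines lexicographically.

outcome vector order: (A.r0,A.r1)
|TSO outcomes| = 3

A.r0=0 A.r1=0
A.r0=0 A.r1=1
A.r0=2 A.r1=1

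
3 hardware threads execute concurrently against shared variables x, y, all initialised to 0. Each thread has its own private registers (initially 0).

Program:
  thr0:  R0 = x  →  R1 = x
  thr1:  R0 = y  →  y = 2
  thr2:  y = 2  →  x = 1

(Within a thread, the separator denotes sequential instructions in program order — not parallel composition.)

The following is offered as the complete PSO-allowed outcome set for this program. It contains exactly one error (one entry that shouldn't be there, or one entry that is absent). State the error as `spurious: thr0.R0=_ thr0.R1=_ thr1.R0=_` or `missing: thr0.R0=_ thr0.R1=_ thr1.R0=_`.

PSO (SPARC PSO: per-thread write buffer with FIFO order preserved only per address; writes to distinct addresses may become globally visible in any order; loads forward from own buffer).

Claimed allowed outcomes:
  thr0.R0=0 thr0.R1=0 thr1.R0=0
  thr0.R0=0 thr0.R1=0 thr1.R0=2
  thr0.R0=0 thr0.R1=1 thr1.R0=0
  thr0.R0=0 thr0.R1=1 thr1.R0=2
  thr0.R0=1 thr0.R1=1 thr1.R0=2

outcome vector order: (thr0.R0,thr0.R1,thr1.R0)
PSO (6): 0/0/0 0/0/2 0/1/0 0/1/2 1/1/0 1/1/2
PSO∖claimed = {1/1/0}

missing: thr0.R0=1 thr0.R1=1 thr1.R0=0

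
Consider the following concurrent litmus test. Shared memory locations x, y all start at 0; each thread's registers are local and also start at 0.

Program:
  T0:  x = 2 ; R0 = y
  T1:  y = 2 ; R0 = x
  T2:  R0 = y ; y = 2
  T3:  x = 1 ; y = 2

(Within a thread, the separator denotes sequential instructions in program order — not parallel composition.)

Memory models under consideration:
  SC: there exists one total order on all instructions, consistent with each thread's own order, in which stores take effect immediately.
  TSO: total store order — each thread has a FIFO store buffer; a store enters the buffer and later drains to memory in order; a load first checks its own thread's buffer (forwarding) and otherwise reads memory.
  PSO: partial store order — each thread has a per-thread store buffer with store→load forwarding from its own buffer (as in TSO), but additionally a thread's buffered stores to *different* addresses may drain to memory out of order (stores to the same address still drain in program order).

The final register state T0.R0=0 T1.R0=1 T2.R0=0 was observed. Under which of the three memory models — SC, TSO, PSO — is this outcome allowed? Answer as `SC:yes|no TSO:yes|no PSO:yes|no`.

outcome vector order: (T0.R0,T1.R0,T2.R0)
SC (10): 0/1/0, 0/1/2, 0/2/0, 0/2/2, 2/0/0, 2/0/2, 2/1/0, 2/1/2, 2/2/0, 2/2/2
TSO (12): 0/0/0, 0/0/2, 0/1/0, 0/1/2, 0/2/0, 0/2/2, 2/0/0, 2/0/2, 2/1/0, 2/1/2, 2/2/0, 2/2/2
PSO (12): 0/0/0, 0/0/2, 0/1/0, 0/1/2, 0/2/0, 0/2/2, 2/0/0, 2/0/2, 2/1/0, 2/1/2, 2/2/0, 2/2/2
target 0/1/0 ∈ {SC,TSO,PSO}

SC:yes TSO:yes PSO:yes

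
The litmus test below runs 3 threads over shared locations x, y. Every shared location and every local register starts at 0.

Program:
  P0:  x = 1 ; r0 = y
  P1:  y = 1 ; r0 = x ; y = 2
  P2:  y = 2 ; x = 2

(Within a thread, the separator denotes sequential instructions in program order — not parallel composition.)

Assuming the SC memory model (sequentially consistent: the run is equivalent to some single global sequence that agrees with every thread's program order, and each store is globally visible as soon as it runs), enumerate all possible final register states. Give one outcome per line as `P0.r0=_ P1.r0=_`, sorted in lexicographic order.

outcome vector order: (P0.r0,P1.r0)
|SC outcomes| = 8

P0.r0=0 P1.r0=1
P0.r0=0 P1.r0=2
P0.r0=1 P1.r0=0
P0.r0=1 P1.r0=1
P0.r0=1 P1.r0=2
P0.r0=2 P1.r0=0
P0.r0=2 P1.r0=1
P0.r0=2 P1.r0=2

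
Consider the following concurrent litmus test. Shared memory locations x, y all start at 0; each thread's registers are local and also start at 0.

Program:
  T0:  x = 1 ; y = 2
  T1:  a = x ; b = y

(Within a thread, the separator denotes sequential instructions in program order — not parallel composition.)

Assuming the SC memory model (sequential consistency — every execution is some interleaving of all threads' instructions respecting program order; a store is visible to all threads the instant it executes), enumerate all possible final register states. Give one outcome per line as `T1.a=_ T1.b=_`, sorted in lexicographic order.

outcome vector order: (T1.a,T1.b)
|SC outcomes| = 4

T1.a=0 T1.b=0
T1.a=0 T1.b=2
T1.a=1 T1.b=0
T1.a=1 T1.b=2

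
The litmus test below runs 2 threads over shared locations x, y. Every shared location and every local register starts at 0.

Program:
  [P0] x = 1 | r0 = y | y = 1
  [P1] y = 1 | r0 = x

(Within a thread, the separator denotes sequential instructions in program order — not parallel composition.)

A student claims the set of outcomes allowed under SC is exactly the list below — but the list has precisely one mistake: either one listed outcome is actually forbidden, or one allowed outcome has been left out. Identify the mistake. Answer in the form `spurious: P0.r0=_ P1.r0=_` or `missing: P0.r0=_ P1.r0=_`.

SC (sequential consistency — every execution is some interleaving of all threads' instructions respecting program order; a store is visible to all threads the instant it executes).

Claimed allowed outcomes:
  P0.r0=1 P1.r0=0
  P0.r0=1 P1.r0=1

outcome vector order: (P0.r0,P1.r0)
[SC] allowed = {(0,1); (1,0); (1,1)}
SC∖claimed = {(0,1)}

missing: P0.r0=0 P1.r0=1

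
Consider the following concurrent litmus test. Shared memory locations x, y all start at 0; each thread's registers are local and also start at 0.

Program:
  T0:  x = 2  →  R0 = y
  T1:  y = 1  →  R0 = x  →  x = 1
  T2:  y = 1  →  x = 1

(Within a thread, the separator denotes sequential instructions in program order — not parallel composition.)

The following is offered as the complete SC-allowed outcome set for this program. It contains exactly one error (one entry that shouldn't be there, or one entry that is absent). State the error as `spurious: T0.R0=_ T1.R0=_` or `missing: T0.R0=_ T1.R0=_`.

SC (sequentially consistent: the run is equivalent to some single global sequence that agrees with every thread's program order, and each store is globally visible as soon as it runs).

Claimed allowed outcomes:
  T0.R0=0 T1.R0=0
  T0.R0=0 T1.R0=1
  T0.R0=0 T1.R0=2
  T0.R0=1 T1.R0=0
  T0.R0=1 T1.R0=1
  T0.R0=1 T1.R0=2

spurious: T0.R0=0 T1.R0=0

outcome vector order: (T0.R0,T1.R0)
[SC] allowed = {(0,1), (0,2), (1,0), (1,1), (1,2)}
claimed∖SC = {(0,0)}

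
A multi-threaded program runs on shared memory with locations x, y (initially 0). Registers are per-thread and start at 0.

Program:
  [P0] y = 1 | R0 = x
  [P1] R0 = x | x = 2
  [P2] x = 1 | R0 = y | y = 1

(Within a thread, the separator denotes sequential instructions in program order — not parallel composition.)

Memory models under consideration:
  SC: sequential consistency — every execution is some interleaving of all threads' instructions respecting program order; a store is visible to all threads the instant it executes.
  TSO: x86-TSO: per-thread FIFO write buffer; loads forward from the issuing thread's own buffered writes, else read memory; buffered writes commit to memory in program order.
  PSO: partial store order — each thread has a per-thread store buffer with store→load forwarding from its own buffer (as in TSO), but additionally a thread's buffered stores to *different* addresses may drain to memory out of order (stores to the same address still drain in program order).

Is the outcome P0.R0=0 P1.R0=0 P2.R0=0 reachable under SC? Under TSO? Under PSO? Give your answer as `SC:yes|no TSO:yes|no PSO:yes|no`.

SC:no TSO:yes PSO:yes

outcome vector order: (P0.R0,P1.R0,P2.R0)
[SC] allowed = {<0 0 1>; <0 1 1>; <1 0 0>; <1 0 1>; <1 1 0>; <1 1 1>; <2 0 0>; <2 0 1>; <2 1 0>; <2 1 1>}
[TSO] allowed = {<0 0 0>; <0 0 1>; <0 1 0>; <0 1 1>; <1 0 0>; <1 0 1>; <1 1 0>; <1 1 1>; <2 0 0>; <2 0 1>; <2 1 0>; <2 1 1>}
[PSO] allowed = {<0 0 0>; <0 0 1>; <0 1 0>; <0 1 1>; <1 0 0>; <1 0 1>; <1 1 0>; <1 1 1>; <2 0 0>; <2 0 1>; <2 1 0>; <2 1 1>}
target <0 0 0> ∈ {TSO,PSO}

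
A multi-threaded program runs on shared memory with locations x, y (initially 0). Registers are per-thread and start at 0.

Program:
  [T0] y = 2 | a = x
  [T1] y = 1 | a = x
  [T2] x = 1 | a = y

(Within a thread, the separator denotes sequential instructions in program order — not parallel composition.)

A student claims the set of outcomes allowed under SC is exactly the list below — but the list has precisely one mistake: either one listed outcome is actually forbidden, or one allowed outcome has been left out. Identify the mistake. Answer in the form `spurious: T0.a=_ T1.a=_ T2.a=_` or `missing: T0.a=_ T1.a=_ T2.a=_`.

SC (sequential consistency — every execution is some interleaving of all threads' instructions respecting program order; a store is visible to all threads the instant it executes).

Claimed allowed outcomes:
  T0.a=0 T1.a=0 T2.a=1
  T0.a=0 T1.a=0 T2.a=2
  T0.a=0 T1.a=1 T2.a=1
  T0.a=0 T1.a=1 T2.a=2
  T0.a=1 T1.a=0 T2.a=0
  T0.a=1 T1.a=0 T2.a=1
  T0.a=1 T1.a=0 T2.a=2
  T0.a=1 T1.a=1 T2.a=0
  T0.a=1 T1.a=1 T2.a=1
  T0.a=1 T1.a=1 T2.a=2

outcome vector order: (T0.a,T1.a,T2.a)
under SC → 001 002 011 012 101 102 110 111 112
claimed∖SC = {100}

spurious: T0.a=1 T1.a=0 T2.a=0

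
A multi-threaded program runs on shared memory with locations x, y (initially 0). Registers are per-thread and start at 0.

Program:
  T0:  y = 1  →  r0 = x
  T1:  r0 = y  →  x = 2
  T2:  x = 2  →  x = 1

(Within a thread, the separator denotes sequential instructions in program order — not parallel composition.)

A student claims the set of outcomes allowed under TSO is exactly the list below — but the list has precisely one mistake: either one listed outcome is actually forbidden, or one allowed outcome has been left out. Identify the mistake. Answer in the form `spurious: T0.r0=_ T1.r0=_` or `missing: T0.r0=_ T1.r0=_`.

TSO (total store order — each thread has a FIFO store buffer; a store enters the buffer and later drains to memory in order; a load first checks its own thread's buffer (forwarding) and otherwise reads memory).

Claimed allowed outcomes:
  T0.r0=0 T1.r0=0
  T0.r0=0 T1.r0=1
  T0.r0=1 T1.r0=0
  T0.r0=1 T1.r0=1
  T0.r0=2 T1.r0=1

outcome vector order: (T0.r0,T1.r0)
[TSO] allowed = {<0 0>, <0 1>, <1 0>, <1 1>, <2 0>, <2 1>}
TSO∖claimed = {<2 0>}

missing: T0.r0=2 T1.r0=0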